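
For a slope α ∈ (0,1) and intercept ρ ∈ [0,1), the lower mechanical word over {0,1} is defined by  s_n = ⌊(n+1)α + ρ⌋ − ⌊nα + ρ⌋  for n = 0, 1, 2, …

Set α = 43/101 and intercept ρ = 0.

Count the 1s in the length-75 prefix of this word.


#1s = Σ_{n=0}^{74} s_n = Σ_{n=0}^{74} (⌊(n+1)α+ρ⌋ − ⌊nα+ρ⌋)
the sum telescopes: every ⌊nα+ρ⌋ with 0 < n < 75 appears once with + and once with −, leaving ⌊75α+ρ⌋ − ⌊0·α+ρ⌋
75α + ρ = (75·43) / 101 = 3225/101
ρ = 0/101
⌊3225/101⌋ = 31,  ⌊0/101⌋ = 0
#1s = 31 − 0 = 31

31


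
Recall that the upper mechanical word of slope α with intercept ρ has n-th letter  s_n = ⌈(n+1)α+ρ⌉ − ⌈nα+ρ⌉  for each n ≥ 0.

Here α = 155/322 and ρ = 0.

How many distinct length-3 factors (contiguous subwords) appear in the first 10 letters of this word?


t_n = ⌈(n·155)/322⌉ for n = 0 … 10:
  n=0…9: ⌈0/322⌉=0 ⌈155/322⌉=1 ⌈310/322⌉=1 ⌈465/322⌉=2 ⌈620/322⌉=2 ⌈775/322⌉=3 ⌈930/322⌉=3 ⌈1085/322⌉=4 ⌈1240/322⌉=4 ⌈1395/322⌉=5
  n=10: ⌈1550/322⌉=5
s_n = t_(n+1) − t_n for n = 0 … 9 gives
prefix = 1010101010
slide a length-3 window over [0..2] … [7..9] (8 windows); first occurrence of each distinct factor:
  [  0..  2] 101
  [  1..  3] 010
  (the other 6 windows repeat one of these)
distinct factors: {010, 101}
count = 2  (Sturmian bound for length 3 is 4)

2


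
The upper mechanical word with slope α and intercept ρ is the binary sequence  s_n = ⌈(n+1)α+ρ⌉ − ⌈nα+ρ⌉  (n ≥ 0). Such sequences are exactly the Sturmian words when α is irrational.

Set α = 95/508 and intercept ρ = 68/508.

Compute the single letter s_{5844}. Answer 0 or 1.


(n+1)α + ρ = (5845·95 + 68) / 508 = 555343/508
nα + ρ     = (5844·95 + 68) / 508 = 555248/508
⌈555343/508⌉ = 1094,  ⌈555248/508⌉ = 1094
s_{5844} = 1094 − 1094 = 0

0


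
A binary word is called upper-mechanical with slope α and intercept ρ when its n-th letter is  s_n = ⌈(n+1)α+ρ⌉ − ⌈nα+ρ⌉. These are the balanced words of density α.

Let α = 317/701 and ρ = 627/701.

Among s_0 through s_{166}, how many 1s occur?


76

#1s = Σ_{n=0}^{166} s_n = Σ_{n=0}^{166} (⌈(n+1)α+ρ⌉ − ⌈nα+ρ⌉)
the sum telescopes: every ⌈nα+ρ⌉ with 0 < n < 167 appears once with + and once with −, leaving ⌈167α+ρ⌉ − ⌈0·α+ρ⌉
167α + ρ = (167·317 + 627) / 701 = 53566/701
ρ = 627/701
⌈53566/701⌉ = 77,  ⌈627/701⌉ = 1
#1s = 77 − 1 = 76


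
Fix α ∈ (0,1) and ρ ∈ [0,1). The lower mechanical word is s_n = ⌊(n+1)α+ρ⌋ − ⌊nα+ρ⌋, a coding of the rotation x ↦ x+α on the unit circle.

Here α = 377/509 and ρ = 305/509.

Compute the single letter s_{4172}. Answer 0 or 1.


1

(n+1)α + ρ = (4173·377 + 305) / 509 = 1573526/509
nα + ρ     = (4172·377 + 305) / 509 = 1573149/509
⌊1573526/509⌋ = 3091,  ⌊1573149/509⌋ = 3090
s_{4172} = 3091 − 3090 = 1


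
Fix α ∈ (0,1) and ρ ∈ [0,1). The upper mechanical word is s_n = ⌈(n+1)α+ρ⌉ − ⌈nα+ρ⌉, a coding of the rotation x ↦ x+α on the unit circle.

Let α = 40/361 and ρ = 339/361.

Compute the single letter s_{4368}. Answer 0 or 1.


(n+1)α + ρ = (4369·40 + 339) / 361 = 175099/361
nα + ρ     = (4368·40 + 339) / 361 = 175059/361
⌈175099/361⌉ = 486,  ⌈175059/361⌉ = 485
s_{4368} = 486 − 485 = 1

1


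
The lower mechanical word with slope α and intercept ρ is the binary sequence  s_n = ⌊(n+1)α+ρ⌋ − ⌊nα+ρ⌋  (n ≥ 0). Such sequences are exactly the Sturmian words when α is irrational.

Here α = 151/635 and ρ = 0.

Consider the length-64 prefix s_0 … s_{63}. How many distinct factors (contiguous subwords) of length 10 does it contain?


11

t_n = ⌊(n·151)/635⌋ for n = 0 … 64:
  n=0…9: ⌊0/635⌋=0 ⌊151/635⌋=0 ⌊302/635⌋=0 ⌊453/635⌋=0 ⌊604/635⌋=0 ⌊755/635⌋=1 ⌊906/635⌋=1 ⌊1057/635⌋=1 ⌊1208/635⌋=1 ⌊1359/635⌋=2
  n=10…19: ⌊1510/635⌋=2 ⌊1661/635⌋=2 ⌊1812/635⌋=2 ⌊1963/635⌋=3 ⌊2114/635⌋=3 ⌊2265/635⌋=3 ⌊2416/635⌋=3 ⌊2567/635⌋=4 ⌊2718/635⌋=4 ⌊2869/635⌋=4
  n=20…29: ⌊3020/635⌋=4 ⌊3171/635⌋=4 ⌊3322/635⌋=5 ⌊3473/635⌋=5 ⌊3624/635⌋=5 ⌊3775/635⌋=5 ⌊3926/635⌋=6 ⌊4077/635⌋=6 ⌊4228/635⌋=6 ⌊4379/635⌋=6
  n=30…39: ⌊4530/635⌋=7 ⌊4681/635⌋=7 ⌊4832/635⌋=7 ⌊4983/635⌋=7 ⌊5134/635⌋=8 ⌊5285/635⌋=8 ⌊5436/635⌋=8 ⌊5587/635⌋=8 ⌊5738/635⌋=9 ⌊5889/635⌋=9
  n=40…49: ⌊6040/635⌋=9 ⌊6191/635⌋=9 ⌊6342/635⌋=9 ⌊6493/635⌋=10 ⌊6644/635⌋=10 ⌊6795/635⌋=10 ⌊6946/635⌋=10 ⌊7097/635⌋=11 ⌊7248/635⌋=11 ⌊7399/635⌋=11
  n=50…59: ⌊7550/635⌋=11 ⌊7701/635⌋=12 ⌊7852/635⌋=12 ⌊8003/635⌋=12 ⌊8154/635⌋=12 ⌊8305/635⌋=13 ⌊8456/635⌋=13 ⌊8607/635⌋=13 ⌊8758/635⌋=13 ⌊8909/635⌋=14
  n=60…64: ⌊9060/635⌋=14 ⌊9211/635⌋=14 ⌊9362/635⌋=14 ⌊9513/635⌋=14 ⌊9664/635⌋=15
s_n = t_(n+1) − t_n for n = 0 … 63 gives
prefix = 0000100010001000100001000100010001000100001000100010001000100001
slide a length-10 window over [0..9] … [54..63] (55 windows); first occurrence of each distinct factor:
  [  0..  9] 0000100010
  [  1.. 10] 0001000100
  [  2.. 11] 0010001000
  [  3.. 12] 0100010001
  [  4.. 13] 1000100010
  [ 11.. 20] 0100010000
  [ 12.. 21] 1000100001
  [ 13.. 22] 0001000010
  [ 14.. 23] 0010000100
  [ 15.. 24] 0100001000
  [ 16.. 25] 1000010001
  (the other 44 windows repeat one of these)
distinct factors: {0000100010, 0001000010, 0001000100, 0010000100, 0010001000, 0100001000, 0100010000, 0100010001, 1000010001, 1000100001, 1000100010}
count = 11  (Sturmian bound for length 10 is 11)


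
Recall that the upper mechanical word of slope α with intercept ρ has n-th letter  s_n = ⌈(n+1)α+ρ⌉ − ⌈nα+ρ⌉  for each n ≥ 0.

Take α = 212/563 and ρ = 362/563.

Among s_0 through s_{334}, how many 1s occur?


#1s = Σ_{n=0}^{334} s_n = Σ_{n=0}^{334} (⌈(n+1)α+ρ⌉ − ⌈nα+ρ⌉)
the sum telescopes: every ⌈nα+ρ⌉ with 0 < n < 335 appears once with + and once with −, leaving ⌈335α+ρ⌉ − ⌈0·α+ρ⌉
335α + ρ = (335·212 + 362) / 563 = 71382/563
ρ = 362/563
⌈71382/563⌉ = 127,  ⌈362/563⌉ = 1
#1s = 127 − 1 = 126

126


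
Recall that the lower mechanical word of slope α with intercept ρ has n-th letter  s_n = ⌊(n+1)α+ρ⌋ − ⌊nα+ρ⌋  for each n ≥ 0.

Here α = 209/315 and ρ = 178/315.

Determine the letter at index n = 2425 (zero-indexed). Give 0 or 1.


(n+1)α + ρ = (2426·209 + 178) / 315 = 507212/315
nα + ρ     = (2425·209 + 178) / 315 = 507003/315
⌊507212/315⌋ = 1610,  ⌊507003/315⌋ = 1609
s_{2425} = 1610 − 1609 = 1

1


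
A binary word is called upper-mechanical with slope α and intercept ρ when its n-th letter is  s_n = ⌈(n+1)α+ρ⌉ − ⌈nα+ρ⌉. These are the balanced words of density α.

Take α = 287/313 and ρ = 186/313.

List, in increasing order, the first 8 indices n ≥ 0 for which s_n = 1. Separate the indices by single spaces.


0 1 2 3 4 5 6 8

n=0: ⌈473/313⌉−⌈186/313⌉ = 2−1 = 1  ← one
n=1: ⌈760/313⌉−⌈473/313⌉ = 3−2 = 1  ← one
n=2: ⌈1047/313⌉−⌈760/313⌉ = 4−3 = 1  ← one
n=3: ⌈1334/313⌉−⌈1047/313⌉ = 5−4 = 1  ← one
n=4: ⌈1621/313⌉−⌈1334/313⌉ = 6−5 = 1  ← one
n=5: ⌈1908/313⌉−⌈1621/313⌉ = 7−6 = 1  ← one
n=6: ⌈2195/313⌉−⌈1908/313⌉ = 8−7 = 1  ← one
n=7: ⌈2482/313⌉−⌈2195/313⌉ = 8−8 = 0
n=8: ⌈2769/313⌉−⌈2482/313⌉ = 9−8 = 1  ← one
positions of the first 8 ones: 0 1 2 3 4 5 6 8


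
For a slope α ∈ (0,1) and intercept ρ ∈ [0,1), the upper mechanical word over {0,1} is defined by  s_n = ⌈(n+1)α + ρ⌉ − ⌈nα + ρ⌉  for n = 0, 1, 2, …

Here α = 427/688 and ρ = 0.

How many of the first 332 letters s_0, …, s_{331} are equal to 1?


#1s = Σ_{n=0}^{331} s_n = Σ_{n=0}^{331} (⌈(n+1)α+ρ⌉ − ⌈nα+ρ⌉)
the sum telescopes: every ⌈nα+ρ⌉ with 0 < n < 332 appears once with + and once with −, leaving ⌈332α+ρ⌉ − ⌈0·α+ρ⌉
332α + ρ = (332·427) / 688 = 141764/688
ρ = 0/688
⌈141764/688⌉ = 207,  ⌈0/688⌉ = 0
#1s = 207 − 0 = 207

207


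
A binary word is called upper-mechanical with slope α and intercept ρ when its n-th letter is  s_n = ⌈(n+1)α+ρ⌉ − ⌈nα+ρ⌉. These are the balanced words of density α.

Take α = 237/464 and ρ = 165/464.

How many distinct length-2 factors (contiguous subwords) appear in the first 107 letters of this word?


3

t_n = ⌈(n·237+165)/464⌉ for n = 0 … 107:
  n=0…9: ⌈165/464⌉=1 ⌈402/464⌉=1 ⌈639/464⌉=2 ⌈876/464⌉=2 ⌈1113/464⌉=3 ⌈1350/464⌉=3 ⌈1587/464⌉=4 ⌈1824/464⌉=4 ⌈2061/464⌉=5 ⌈2298/464⌉=5
  n=10…19: ⌈2535/464⌉=6 ⌈2772/464⌉=6 ⌈3009/464⌉=7 ⌈3246/464⌉=7 ⌈3483/464⌉=8 ⌈3720/464⌉=9 ⌈3957/464⌉=9 ⌈4194/464⌉=10 ⌈4431/464⌉=10 ⌈4668/464⌉=11
  n=20…29: ⌈4905/464⌉=11 ⌈5142/464⌉=12 ⌈5379/464⌉=12 ⌈5616/464⌉=13 ⌈5853/464⌉=13 ⌈6090/464⌉=14 ⌈6327/464⌉=14 ⌈6564/464⌉=15 ⌈6801/464⌉=15 ⌈7038/464⌉=16
  n=30…39: ⌈7275/464⌉=16 ⌈7512/464⌉=17 ⌈7749/464⌉=17 ⌈7986/464⌉=18 ⌈8223/464⌉=18 ⌈8460/464⌉=19 ⌈8697/464⌉=19 ⌈8934/464⌉=20 ⌈9171/464⌉=20 ⌈9408/464⌉=21
  n=40…49: ⌈9645/464⌉=21 ⌈9882/464⌉=22 ⌈10119/464⌉=22 ⌈10356/464⌉=23 ⌈10593/464⌉=23 ⌈10830/464⌉=24 ⌈11067/464⌉=24 ⌈11304/464⌉=25 ⌈11541/464⌉=25 ⌈11778/464⌉=26
  n=50…59: ⌈12015/464⌉=26 ⌈12252/464⌉=27 ⌈12489/464⌉=27 ⌈12726/464⌉=28 ⌈12963/464⌉=28 ⌈13200/464⌉=29 ⌈13437/464⌉=29 ⌈13674/464⌉=30 ⌈13911/464⌉=30 ⌈14148/464⌉=31
  n=60…69: ⌈14385/464⌉=32 ⌈14622/464⌉=32 ⌈14859/464⌉=33 ⌈15096/464⌉=33 ⌈15333/464⌉=34 ⌈15570/464⌉=34 ⌈15807/464⌉=35 ⌈16044/464⌉=35 ⌈16281/464⌉=36 ⌈16518/464⌉=36
  n=70…79: ⌈16755/464⌉=37 ⌈16992/464⌉=37 ⌈17229/464⌉=38 ⌈17466/464⌉=38 ⌈17703/464⌉=39 ⌈17940/464⌉=39 ⌈18177/464⌉=40 ⌈18414/464⌉=40 ⌈18651/464⌉=41 ⌈18888/464⌉=41
  n=80…89: ⌈19125/464⌉=42 ⌈19362/464⌉=42 ⌈19599/464⌉=43 ⌈19836/464⌉=43 ⌈20073/464⌉=44 ⌈20310/464⌉=44 ⌈20547/464⌉=45 ⌈20784/464⌉=45 ⌈21021/464⌉=46 ⌈21258/464⌉=46
  n=90…99: ⌈21495/464⌉=47 ⌈21732/464⌉=47 ⌈21969/464⌉=48 ⌈22206/464⌉=48 ⌈22443/464⌉=49 ⌈22680/464⌉=49 ⌈22917/464⌉=50 ⌈23154/464⌉=50 ⌈23391/464⌉=51 ⌈23628/464⌉=51
  n=100…107: ⌈23865/464⌉=52 ⌈24102/464⌉=52 ⌈24339/464⌉=53 ⌈24576/464⌉=53 ⌈24813/464⌉=54 ⌈25050/464⌉=54 ⌈25287/464⌉=55 ⌈25524/464⌉=56
s_n = t_(n+1) − t_n for n = 0 … 106 gives
prefix = 01010101010101101010101010101010101010101010101010101010101101010101010101010101010101010101010101010101011
slide a length-2 window over [0..1] … [105..106] (106 windows); first occurrence of each distinct factor:
  [  0..  1] 01
  [  1..  2] 10
  [ 13.. 14] 11
  (the other 103 windows repeat one of these)
distinct factors: {01, 10, 11}
count = 3  (Sturmian bound for length 2 is 3)


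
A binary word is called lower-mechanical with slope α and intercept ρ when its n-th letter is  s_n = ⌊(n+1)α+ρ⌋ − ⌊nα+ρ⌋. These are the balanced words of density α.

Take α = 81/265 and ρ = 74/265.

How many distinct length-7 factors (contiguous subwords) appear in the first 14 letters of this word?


6

t_n = ⌊(n·81+74)/265⌋ for n = 0 … 14:
  n=0…9: ⌊74/265⌋=0 ⌊155/265⌋=0 ⌊236/265⌋=0 ⌊317/265⌋=1 ⌊398/265⌋=1 ⌊479/265⌋=1 ⌊560/265⌋=2 ⌊641/265⌋=2 ⌊722/265⌋=2 ⌊803/265⌋=3
  n=10…14: ⌊884/265⌋=3 ⌊965/265⌋=3 ⌊1046/265⌋=3 ⌊1127/265⌋=4 ⌊1208/265⌋=4
s_n = t_(n+1) − t_n for n = 0 … 13 gives
prefix = 00100100100010
slide a length-7 window over [0..6] … [7..13] (8 windows); first occurrence of each distinct factor:
  [  0..  6] 0010010
  [  1..  7] 0100100
  [  2..  8] 1001001
  [  5.. 11] 1001000
  [  6.. 12] 0010001
  [  7.. 13] 0100010
  (the other 2 windows repeat one of these)
distinct factors: {0010001, 0010010, 0100010, 0100100, 1001000, 1001001}
count = 6  (Sturmian bound for length 7 is 8)


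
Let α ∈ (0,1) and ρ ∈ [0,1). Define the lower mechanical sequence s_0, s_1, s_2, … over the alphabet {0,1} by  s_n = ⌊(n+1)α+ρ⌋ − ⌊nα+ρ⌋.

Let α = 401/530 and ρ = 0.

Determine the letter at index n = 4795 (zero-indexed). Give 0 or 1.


(n+1)α + ρ = (4796·401) / 530 = 1923196/530
nα + ρ     = (4795·401) / 530 = 1922795/530
⌊1923196/530⌋ = 3628,  ⌊1922795/530⌋ = 3627
s_{4795} = 3628 − 3627 = 1

1


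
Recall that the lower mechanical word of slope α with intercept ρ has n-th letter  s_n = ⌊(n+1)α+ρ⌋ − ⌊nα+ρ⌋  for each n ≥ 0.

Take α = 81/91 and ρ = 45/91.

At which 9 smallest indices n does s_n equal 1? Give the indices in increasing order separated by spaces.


0 1 2 3 5 6 7 8 9

n=0: ⌊126/91⌋−⌊45/91⌋ = 1−0 = 1  ← one
n=1: ⌊207/91⌋−⌊126/91⌋ = 2−1 = 1  ← one
n=2: ⌊288/91⌋−⌊207/91⌋ = 3−2 = 1  ← one
n=3: ⌊369/91⌋−⌊288/91⌋ = 4−3 = 1  ← one
n=4: ⌊450/91⌋−⌊369/91⌋ = 4−4 = 0
n=5: ⌊531/91⌋−⌊450/91⌋ = 5−4 = 1  ← one
n=6: ⌊612/91⌋−⌊531/91⌋ = 6−5 = 1  ← one
n=7: ⌊693/91⌋−⌊612/91⌋ = 7−6 = 1  ← one
n=8: ⌊774/91⌋−⌊693/91⌋ = 8−7 = 1  ← one
n=9: ⌊855/91⌋−⌊774/91⌋ = 9−8 = 1  ← one
positions of the first 9 ones: 0 1 2 3 5 6 7 8 9


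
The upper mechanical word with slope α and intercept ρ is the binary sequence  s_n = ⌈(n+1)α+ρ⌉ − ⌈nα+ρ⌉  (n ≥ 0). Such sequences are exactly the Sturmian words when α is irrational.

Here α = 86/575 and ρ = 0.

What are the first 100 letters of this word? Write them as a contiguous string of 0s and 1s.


n=0: ⌈(1·86)/575⌉ − ⌈(0·86)/575⌉ = ⌈86/575⌉ − ⌈0/575⌉ = 1 − 0 = 1
n=1: ⌈(2·86)/575⌉ − ⌈(1·86)/575⌉ = ⌈172/575⌉ − ⌈86/575⌉ = 1 − 1 = 0
n=2: ⌈(3·86)/575⌉ − ⌈(2·86)/575⌉ = ⌈258/575⌉ − ⌈172/575⌉ = 1 − 1 = 0
n=3: ⌈(4·86)/575⌉ − ⌈(3·86)/575⌉ = ⌈344/575⌉ − ⌈258/575⌉ = 1 − 1 = 0
n=4: ⌈(5·86)/575⌉ − ⌈(4·86)/575⌉ = ⌈430/575⌉ − ⌈344/575⌉ = 1 − 1 = 0
n=5: ⌈(6·86)/575⌉ − ⌈(5·86)/575⌉ = ⌈516/575⌉ − ⌈430/575⌉ = 1 − 1 = 0
n=6: ⌈(7·86)/575⌉ − ⌈(6·86)/575⌉ = ⌈602/575⌉ − ⌈516/575⌉ = 2 − 1 = 1
n=7: ⌈(8·86)/575⌉ − ⌈(7·86)/575⌉ = ⌈688/575⌉ − ⌈602/575⌉ = 2 − 2 = 0
n=8: ⌈(9·86)/575⌉ − ⌈(8·86)/575⌉ = ⌈774/575⌉ − ⌈688/575⌉ = 2 − 2 = 0
n=9: ⌈(10·86)/575⌉ − ⌈(9·86)/575⌉ = ⌈860/575⌉ − ⌈774/575⌉ = 2 − 2 = 0
n=10: ⌈(11·86)/575⌉ − ⌈(10·86)/575⌉ = ⌈946/575⌉ − ⌈860/575⌉ = 2 − 2 = 0
n=11: ⌈(12·86)/575⌉ − ⌈(11·86)/575⌉ = ⌈1032/575⌉ − ⌈946/575⌉ = 2 − 2 = 0
n=12: ⌈(13·86)/575⌉ − ⌈(12·86)/575⌉ = ⌈1118/575⌉ − ⌈1032/575⌉ = 2 − 2 = 0
n=13: ⌈(14·86)/575⌉ − ⌈(13·86)/575⌉ = ⌈1204/575⌉ − ⌈1118/575⌉ = 3 − 2 = 1
n=14: ⌈(15·86)/575⌉ − ⌈(14·86)/575⌉ = ⌈1290/575⌉ − ⌈1204/575⌉ = 3 − 3 = 0
n=15: ⌈(16·86)/575⌉ − ⌈(15·86)/575⌉ = ⌈1376/575⌉ − ⌈1290/575⌉ = 3 − 3 = 0
n=16: ⌈(17·86)/575⌉ − ⌈(16·86)/575⌉ = ⌈1462/575⌉ − ⌈1376/575⌉ = 3 − 3 = 0
n=17: ⌈(18·86)/575⌉ − ⌈(17·86)/575⌉ = ⌈1548/575⌉ − ⌈1462/575⌉ = 3 − 3 = 0
n=18: ⌈(19·86)/575⌉ − ⌈(18·86)/575⌉ = ⌈1634/575⌉ − ⌈1548/575⌉ = 3 − 3 = 0
n=19: ⌈(20·86)/575⌉ − ⌈(19·86)/575⌉ = ⌈1720/575⌉ − ⌈1634/575⌉ = 3 − 3 = 0
n=20: ⌈(21·86)/575⌉ − ⌈(20·86)/575⌉ = ⌈1806/575⌉ − ⌈1720/575⌉ = 4 − 3 = 1
n=21: ⌈(22·86)/575⌉ − ⌈(21·86)/575⌉ = ⌈1892/575⌉ − ⌈1806/575⌉ = 4 − 4 = 0
n=22: ⌈(23·86)/575⌉ − ⌈(22·86)/575⌉ = ⌈1978/575⌉ − ⌈1892/575⌉ = 4 − 4 = 0
n=23: ⌈(24·86)/575⌉ − ⌈(23·86)/575⌉ = ⌈2064/575⌉ − ⌈1978/575⌉ = 4 − 4 = 0
n=24: ⌈(25·86)/575⌉ − ⌈(24·86)/575⌉ = ⌈2150/575⌉ − ⌈2064/575⌉ = 4 − 4 = 0
n=25: ⌈(26·86)/575⌉ − ⌈(25·86)/575⌉ = ⌈2236/575⌉ − ⌈2150/575⌉ = 4 − 4 = 0
n=26: ⌈(27·86)/575⌉ − ⌈(26·86)/575⌉ = ⌈2322/575⌉ − ⌈2236/575⌉ = 5 − 4 = 1
n=27: ⌈(28·86)/575⌉ − ⌈(27·86)/575⌉ = ⌈2408/575⌉ − ⌈2322/575⌉ = 5 − 5 = 0
n=28: ⌈(29·86)/575⌉ − ⌈(28·86)/575⌉ = ⌈2494/575⌉ − ⌈2408/575⌉ = 5 − 5 = 0
n=29: ⌈(30·86)/575⌉ − ⌈(29·86)/575⌉ = ⌈2580/575⌉ − ⌈2494/575⌉ = 5 − 5 = 0
n=30: ⌈(31·86)/575⌉ − ⌈(30·86)/575⌉ = ⌈2666/575⌉ − ⌈2580/575⌉ = 5 − 5 = 0
n=31: ⌈(32·86)/575⌉ − ⌈(31·86)/575⌉ = ⌈2752/575⌉ − ⌈2666/575⌉ = 5 − 5 = 0
n=32: ⌈(33·86)/575⌉ − ⌈(32·86)/575⌉ = ⌈2838/575⌉ − ⌈2752/575⌉ = 5 − 5 = 0
n=33: ⌈(34·86)/575⌉ − ⌈(33·86)/575⌉ = ⌈2924/575⌉ − ⌈2838/575⌉ = 6 − 5 = 1
n=34: ⌈(35·86)/575⌉ − ⌈(34·86)/575⌉ = ⌈3010/575⌉ − ⌈2924/575⌉ = 6 − 6 = 0
n=35: ⌈(36·86)/575⌉ − ⌈(35·86)/575⌉ = ⌈3096/575⌉ − ⌈3010/575⌉ = 6 − 6 = 0
n=36: ⌈(37·86)/575⌉ − ⌈(36·86)/575⌉ = ⌈3182/575⌉ − ⌈3096/575⌉ = 6 − 6 = 0
n=37: ⌈(38·86)/575⌉ − ⌈(37·86)/575⌉ = ⌈3268/575⌉ − ⌈3182/575⌉ = 6 − 6 = 0
n=38: ⌈(39·86)/575⌉ − ⌈(38·86)/575⌉ = ⌈3354/575⌉ − ⌈3268/575⌉ = 6 − 6 = 0
n=39: ⌈(40·86)/575⌉ − ⌈(39·86)/575⌉ = ⌈3440/575⌉ − ⌈3354/575⌉ = 6 − 6 = 0
n=40: ⌈(41·86)/575⌉ − ⌈(40·86)/575⌉ = ⌈3526/575⌉ − ⌈3440/575⌉ = 7 − 6 = 1
n=41: ⌈(42·86)/575⌉ − ⌈(41·86)/575⌉ = ⌈3612/575⌉ − ⌈3526/575⌉ = 7 − 7 = 0
n=42: ⌈(43·86)/575⌉ − ⌈(42·86)/575⌉ = ⌈3698/575⌉ − ⌈3612/575⌉ = 7 − 7 = 0
n=43: ⌈(44·86)/575⌉ − ⌈(43·86)/575⌉ = ⌈3784/575⌉ − ⌈3698/575⌉ = 7 − 7 = 0
n=44: ⌈(45·86)/575⌉ − ⌈(44·86)/575⌉ = ⌈3870/575⌉ − ⌈3784/575⌉ = 7 − 7 = 0
n=45: ⌈(46·86)/575⌉ − ⌈(45·86)/575⌉ = ⌈3956/575⌉ − ⌈3870/575⌉ = 7 − 7 = 0
n=46: ⌈(47·86)/575⌉ − ⌈(46·86)/575⌉ = ⌈4042/575⌉ − ⌈3956/575⌉ = 8 − 7 = 1
n=47: ⌈(48·86)/575⌉ − ⌈(47·86)/575⌉ = ⌈4128/575⌉ − ⌈4042/575⌉ = 8 − 8 = 0
n=48: ⌈(49·86)/575⌉ − ⌈(48·86)/575⌉ = ⌈4214/575⌉ − ⌈4128/575⌉ = 8 − 8 = 0
n=49: ⌈(50·86)/575⌉ − ⌈(49·86)/575⌉ = ⌈4300/575⌉ − ⌈4214/575⌉ = 8 − 8 = 0
n=50: ⌈(51·86)/575⌉ − ⌈(50·86)/575⌉ = ⌈4386/575⌉ − ⌈4300/575⌉ = 8 − 8 = 0
n=51: ⌈(52·86)/575⌉ − ⌈(51·86)/575⌉ = ⌈4472/575⌉ − ⌈4386/575⌉ = 8 − 8 = 0
n=52: ⌈(53·86)/575⌉ − ⌈(52·86)/575⌉ = ⌈4558/575⌉ − ⌈4472/575⌉ = 8 − 8 = 0
n=53: ⌈(54·86)/575⌉ − ⌈(53·86)/575⌉ = ⌈4644/575⌉ − ⌈4558/575⌉ = 9 − 8 = 1
n=54: ⌈(55·86)/575⌉ − ⌈(54·86)/575⌉ = ⌈4730/575⌉ − ⌈4644/575⌉ = 9 − 9 = 0
n=55: ⌈(56·86)/575⌉ − ⌈(55·86)/575⌉ = ⌈4816/575⌉ − ⌈4730/575⌉ = 9 − 9 = 0
n=56: ⌈(57·86)/575⌉ − ⌈(56·86)/575⌉ = ⌈4902/575⌉ − ⌈4816/575⌉ = 9 − 9 = 0
n=57: ⌈(58·86)/575⌉ − ⌈(57·86)/575⌉ = ⌈4988/575⌉ − ⌈4902/575⌉ = 9 − 9 = 0
n=58: ⌈(59·86)/575⌉ − ⌈(58·86)/575⌉ = ⌈5074/575⌉ − ⌈4988/575⌉ = 9 − 9 = 0
n=59: ⌈(60·86)/575⌉ − ⌈(59·86)/575⌉ = ⌈5160/575⌉ − ⌈5074/575⌉ = 9 − 9 = 0
n=60: ⌈(61·86)/575⌉ − ⌈(60·86)/575⌉ = ⌈5246/575⌉ − ⌈5160/575⌉ = 10 − 9 = 1
n=61: ⌈(62·86)/575⌉ − ⌈(61·86)/575⌉ = ⌈5332/575⌉ − ⌈5246/575⌉ = 10 − 10 = 0
n=62: ⌈(63·86)/575⌉ − ⌈(62·86)/575⌉ = ⌈5418/575⌉ − ⌈5332/575⌉ = 10 − 10 = 0
n=63: ⌈(64·86)/575⌉ − ⌈(63·86)/575⌉ = ⌈5504/575⌉ − ⌈5418/575⌉ = 10 − 10 = 0
n=64: ⌈(65·86)/575⌉ − ⌈(64·86)/575⌉ = ⌈5590/575⌉ − ⌈5504/575⌉ = 10 − 10 = 0
n=65: ⌈(66·86)/575⌉ − ⌈(65·86)/575⌉ = ⌈5676/575⌉ − ⌈5590/575⌉ = 10 − 10 = 0
n=66: ⌈(67·86)/575⌉ − ⌈(66·86)/575⌉ = ⌈5762/575⌉ − ⌈5676/575⌉ = 11 − 10 = 1
n=67: ⌈(68·86)/575⌉ − ⌈(67·86)/575⌉ = ⌈5848/575⌉ − ⌈5762/575⌉ = 11 − 11 = 0
n=68: ⌈(69·86)/575⌉ − ⌈(68·86)/575⌉ = ⌈5934/575⌉ − ⌈5848/575⌉ = 11 − 11 = 0
n=69: ⌈(70·86)/575⌉ − ⌈(69·86)/575⌉ = ⌈6020/575⌉ − ⌈5934/575⌉ = 11 − 11 = 0
n=70: ⌈(71·86)/575⌉ − ⌈(70·86)/575⌉ = ⌈6106/575⌉ − ⌈6020/575⌉ = 11 − 11 = 0
n=71: ⌈(72·86)/575⌉ − ⌈(71·86)/575⌉ = ⌈6192/575⌉ − ⌈6106/575⌉ = 11 − 11 = 0
n=72: ⌈(73·86)/575⌉ − ⌈(72·86)/575⌉ = ⌈6278/575⌉ − ⌈6192/575⌉ = 11 − 11 = 0
n=73: ⌈(74·86)/575⌉ − ⌈(73·86)/575⌉ = ⌈6364/575⌉ − ⌈6278/575⌉ = 12 − 11 = 1
n=74: ⌈(75·86)/575⌉ − ⌈(74·86)/575⌉ = ⌈6450/575⌉ − ⌈6364/575⌉ = 12 − 12 = 0
n=75: ⌈(76·86)/575⌉ − ⌈(75·86)/575⌉ = ⌈6536/575⌉ − ⌈6450/575⌉ = 12 − 12 = 0
n=76: ⌈(77·86)/575⌉ − ⌈(76·86)/575⌉ = ⌈6622/575⌉ − ⌈6536/575⌉ = 12 − 12 = 0
n=77: ⌈(78·86)/575⌉ − ⌈(77·86)/575⌉ = ⌈6708/575⌉ − ⌈6622/575⌉ = 12 − 12 = 0
n=78: ⌈(79·86)/575⌉ − ⌈(78·86)/575⌉ = ⌈6794/575⌉ − ⌈6708/575⌉ = 12 − 12 = 0
n=79: ⌈(80·86)/575⌉ − ⌈(79·86)/575⌉ = ⌈6880/575⌉ − ⌈6794/575⌉ = 12 − 12 = 0
n=80: ⌈(81·86)/575⌉ − ⌈(80·86)/575⌉ = ⌈6966/575⌉ − ⌈6880/575⌉ = 13 − 12 = 1
n=81: ⌈(82·86)/575⌉ − ⌈(81·86)/575⌉ = ⌈7052/575⌉ − ⌈6966/575⌉ = 13 − 13 = 0
n=82: ⌈(83·86)/575⌉ − ⌈(82·86)/575⌉ = ⌈7138/575⌉ − ⌈7052/575⌉ = 13 − 13 = 0
n=83: ⌈(84·86)/575⌉ − ⌈(83·86)/575⌉ = ⌈7224/575⌉ − ⌈7138/575⌉ = 13 − 13 = 0
n=84: ⌈(85·86)/575⌉ − ⌈(84·86)/575⌉ = ⌈7310/575⌉ − ⌈7224/575⌉ = 13 − 13 = 0
n=85: ⌈(86·86)/575⌉ − ⌈(85·86)/575⌉ = ⌈7396/575⌉ − ⌈7310/575⌉ = 13 − 13 = 0
n=86: ⌈(87·86)/575⌉ − ⌈(86·86)/575⌉ = ⌈7482/575⌉ − ⌈7396/575⌉ = 14 − 13 = 1
n=87: ⌈(88·86)/575⌉ − ⌈(87·86)/575⌉ = ⌈7568/575⌉ − ⌈7482/575⌉ = 14 − 14 = 0
n=88: ⌈(89·86)/575⌉ − ⌈(88·86)/575⌉ = ⌈7654/575⌉ − ⌈7568/575⌉ = 14 − 14 = 0
n=89: ⌈(90·86)/575⌉ − ⌈(89·86)/575⌉ = ⌈7740/575⌉ − ⌈7654/575⌉ = 14 − 14 = 0
n=90: ⌈(91·86)/575⌉ − ⌈(90·86)/575⌉ = ⌈7826/575⌉ − ⌈7740/575⌉ = 14 − 14 = 0
n=91: ⌈(92·86)/575⌉ − ⌈(91·86)/575⌉ = ⌈7912/575⌉ − ⌈7826/575⌉ = 14 − 14 = 0
n=92: ⌈(93·86)/575⌉ − ⌈(92·86)/575⌉ = ⌈7998/575⌉ − ⌈7912/575⌉ = 14 − 14 = 0
n=93: ⌈(94·86)/575⌉ − ⌈(93·86)/575⌉ = ⌈8084/575⌉ − ⌈7998/575⌉ = 15 − 14 = 1
n=94: ⌈(95·86)/575⌉ − ⌈(94·86)/575⌉ = ⌈8170/575⌉ − ⌈8084/575⌉ = 15 − 15 = 0
n=95: ⌈(96·86)/575⌉ − ⌈(95·86)/575⌉ = ⌈8256/575⌉ − ⌈8170/575⌉ = 15 − 15 = 0
n=96: ⌈(97·86)/575⌉ − ⌈(96·86)/575⌉ = ⌈8342/575⌉ − ⌈8256/575⌉ = 15 − 15 = 0
n=97: ⌈(98·86)/575⌉ − ⌈(97·86)/575⌉ = ⌈8428/575⌉ − ⌈8342/575⌉ = 15 − 15 = 0
n=98: ⌈(99·86)/575⌉ − ⌈(98·86)/575⌉ = ⌈8514/575⌉ − ⌈8428/575⌉ = 15 − 15 = 0
n=99: ⌈(100·86)/575⌉ − ⌈(99·86)/575⌉ = ⌈8600/575⌉ − ⌈8514/575⌉ = 15 − 15 = 0

1000001000000100000010000010000001000000100000100000010000001000001000000100000010000010000001000000


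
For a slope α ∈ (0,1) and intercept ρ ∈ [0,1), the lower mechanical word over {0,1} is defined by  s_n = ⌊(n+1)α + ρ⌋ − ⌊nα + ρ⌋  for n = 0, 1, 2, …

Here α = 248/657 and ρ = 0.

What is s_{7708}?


(n+1)α + ρ = (7709·248) / 657 = 1911832/657
nα + ρ     = (7708·248) / 657 = 1911584/657
⌊1911832/657⌋ = 2909,  ⌊1911584/657⌋ = 2909
s_{7708} = 2909 − 2909 = 0

0


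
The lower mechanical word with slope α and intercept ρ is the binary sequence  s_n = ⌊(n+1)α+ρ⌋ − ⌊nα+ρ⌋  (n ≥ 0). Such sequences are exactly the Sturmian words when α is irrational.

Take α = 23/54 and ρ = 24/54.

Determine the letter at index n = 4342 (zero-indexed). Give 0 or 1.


(n+1)α + ρ = (4343·23 + 24) / 54 = 99913/54
nα + ρ     = (4342·23 + 24) / 54 = 99890/54
⌊99913/54⌋ = 1850,  ⌊99890/54⌋ = 1849
s_{4342} = 1850 − 1849 = 1

1


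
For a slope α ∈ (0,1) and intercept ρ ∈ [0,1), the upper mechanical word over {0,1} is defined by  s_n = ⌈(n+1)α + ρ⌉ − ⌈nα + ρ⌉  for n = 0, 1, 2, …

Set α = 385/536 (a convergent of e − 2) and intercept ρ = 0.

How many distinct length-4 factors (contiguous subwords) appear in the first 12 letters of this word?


t_n = ⌈(n·385)/536⌉ for n = 0 … 12:
  n=0…9: ⌈0/536⌉=0 ⌈385/536⌉=1 ⌈770/536⌉=2 ⌈1155/536⌉=3 ⌈1540/536⌉=3 ⌈1925/536⌉=4 ⌈2310/536⌉=5 ⌈2695/536⌉=6 ⌈3080/536⌉=6 ⌈3465/536⌉=7
  n=10…12: ⌈3850/536⌉=8 ⌈4235/536⌉=8 ⌈4620/536⌉=9
s_n = t_(n+1) − t_n for n = 0 … 11 gives
prefix = 111011101101
slide a length-4 window over [0..3] … [8..11] (9 windows); first occurrence of each distinct factor:
  [  0..  3] 1110
  [  1..  4] 1101
  [  2..  5] 1011
  [  3..  6] 0111
  [  7.. 10] 0110
  (the other 4 windows repeat one of these)
distinct factors: {0110, 0111, 1011, 1101, 1110}
count = 5  (Sturmian bound for length 4 is 5)

5


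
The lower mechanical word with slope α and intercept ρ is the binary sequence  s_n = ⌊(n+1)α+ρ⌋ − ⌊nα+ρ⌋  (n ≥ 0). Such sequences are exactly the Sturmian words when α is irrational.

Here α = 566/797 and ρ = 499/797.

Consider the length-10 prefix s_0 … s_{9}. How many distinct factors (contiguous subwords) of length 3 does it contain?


t_n = ⌊(n·566+499)/797⌋ for n = 0 … 10:
  n=0…9: ⌊499/797⌋=0 ⌊1065/797⌋=1 ⌊1631/797⌋=2 ⌊2197/797⌋=2 ⌊2763/797⌋=3 ⌊3329/797⌋=4 ⌊3895/797⌋=4 ⌊4461/797⌋=5 ⌊5027/797⌋=6 ⌊5593/797⌋=7
  n=10: ⌊6159/797⌋=7
s_n = t_(n+1) − t_n for n = 0 … 9 gives
prefix = 1101101110
slide a length-3 window over [0..2] … [7..9] (8 windows); first occurrence of each distinct factor:
  [  0..  2] 110
  [  1..  3] 101
  [  2..  4] 011
  [  6..  8] 111
  (the other 4 windows repeat one of these)
distinct factors: {011, 101, 110, 111}
count = 4  (Sturmian bound for length 3 is 4)

4


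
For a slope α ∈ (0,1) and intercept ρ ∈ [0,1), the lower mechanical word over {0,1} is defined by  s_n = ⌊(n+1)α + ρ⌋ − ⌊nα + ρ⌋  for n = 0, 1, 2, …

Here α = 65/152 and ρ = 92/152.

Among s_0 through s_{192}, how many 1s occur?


#1s = Σ_{n=0}^{192} s_n = Σ_{n=0}^{192} (⌊(n+1)α+ρ⌋ − ⌊nα+ρ⌋)
the sum telescopes: every ⌊nα+ρ⌋ with 0 < n < 193 appears once with + and once with −, leaving ⌊193α+ρ⌋ − ⌊0·α+ρ⌋
193α + ρ = (193·65 + 92) / 152 = 12637/152
ρ = 92/152
⌊12637/152⌋ = 83,  ⌊92/152⌋ = 0
#1s = 83 − 0 = 83

83


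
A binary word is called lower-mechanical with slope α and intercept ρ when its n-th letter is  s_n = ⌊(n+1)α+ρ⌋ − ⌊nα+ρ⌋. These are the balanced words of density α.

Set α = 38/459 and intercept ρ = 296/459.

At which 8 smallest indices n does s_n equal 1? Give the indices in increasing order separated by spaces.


4 16 28 40 52 64 76 88

n=0: ⌊334/459⌋−⌊296/459⌋ = 0−0 = 0
n=1: ⌊372/459⌋−⌊334/459⌋ = 0−0 = 0
  …
n=4: ⌊486/459⌋−⌊448/459⌋ = 1−0 = 1  ← one
n=5: ⌊524/459⌋−⌊486/459⌋ = 1−1 = 0
n=6: ⌊562/459⌋−⌊524/459⌋ = 1−1 = 0
  …
n=16: ⌊942/459⌋−⌊904/459⌋ = 2−1 = 1  ← one
n=17: ⌊980/459⌋−⌊942/459⌋ = 2−2 = 0
n=18: ⌊1018/459⌋−⌊980/459⌋ = 2−2 = 0
  …
n=28: ⌊1398/459⌋−⌊1360/459⌋ = 3−2 = 1  ← one
n=29: ⌊1436/459⌋−⌊1398/459⌋ = 3−3 = 0
n=30: ⌊1474/459⌋−⌊1436/459⌋ = 3−3 = 0
  …
n=40: ⌊1854/459⌋−⌊1816/459⌋ = 4−3 = 1  ← one
n=41: ⌊1892/459⌋−⌊1854/459⌋ = 4−4 = 0
n=42: ⌊1930/459⌋−⌊1892/459⌋ = 4−4 = 0
  …
n=52: ⌊2310/459⌋−⌊2272/459⌋ = 5−4 = 1  ← one
n=53: ⌊2348/459⌋−⌊2310/459⌋ = 5−5 = 0
n=54: ⌊2386/459⌋−⌊2348/459⌋ = 5−5 = 0
  …
n=64: ⌊2766/459⌋−⌊2728/459⌋ = 6−5 = 1  ← one
n=65: ⌊2804/459⌋−⌊2766/459⌋ = 6−6 = 0
n=66: ⌊2842/459⌋−⌊2804/459⌋ = 6−6 = 0
  …
n=76: ⌊3222/459⌋−⌊3184/459⌋ = 7−6 = 1  ← one
n=77: ⌊3260/459⌋−⌊3222/459⌋ = 7−7 = 0
n=78: ⌊3298/459⌋−⌊3260/459⌋ = 7−7 = 0
  …
n=88: ⌊3678/459⌋−⌊3640/459⌋ = 8−7 = 1  ← one
positions of the first 8 ones: 4 16 28 40 52 64 76 88


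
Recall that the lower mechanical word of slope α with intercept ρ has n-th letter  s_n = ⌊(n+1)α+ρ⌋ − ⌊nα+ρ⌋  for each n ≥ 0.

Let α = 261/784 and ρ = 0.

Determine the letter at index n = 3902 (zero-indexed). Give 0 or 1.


(n+1)α + ρ = (3903·261) / 784 = 1018683/784
nα + ρ     = (3902·261) / 784 = 1018422/784
⌊1018683/784⌋ = 1299,  ⌊1018422/784⌋ = 1299
s_{3902} = 1299 − 1299 = 0

0


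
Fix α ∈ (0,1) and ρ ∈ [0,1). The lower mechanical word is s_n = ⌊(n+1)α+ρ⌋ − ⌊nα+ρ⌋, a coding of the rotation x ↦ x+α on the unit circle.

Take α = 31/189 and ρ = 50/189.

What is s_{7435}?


0

(n+1)α + ρ = (7436·31 + 50) / 189 = 230566/189
nα + ρ     = (7435·31 + 50) / 189 = 230535/189
⌊230566/189⌋ = 1219,  ⌊230535/189⌋ = 1219
s_{7435} = 1219 − 1219 = 0


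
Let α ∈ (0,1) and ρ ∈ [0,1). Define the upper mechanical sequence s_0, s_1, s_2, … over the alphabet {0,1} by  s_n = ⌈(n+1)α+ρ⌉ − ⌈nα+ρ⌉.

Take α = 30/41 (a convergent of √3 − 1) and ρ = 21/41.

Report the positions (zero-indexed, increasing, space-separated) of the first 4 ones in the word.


n=0: ⌈51/41⌉−⌈21/41⌉ = 2−1 = 1  ← one
n=1: ⌈81/41⌉−⌈51/41⌉ = 2−2 = 0
n=2: ⌈111/41⌉−⌈81/41⌉ = 3−2 = 1  ← one
n=3: ⌈141/41⌉−⌈111/41⌉ = 4−3 = 1  ← one
n=4: ⌈171/41⌉−⌈141/41⌉ = 5−4 = 1  ← one
positions of the first 4 ones: 0 2 3 4

0 2 3 4


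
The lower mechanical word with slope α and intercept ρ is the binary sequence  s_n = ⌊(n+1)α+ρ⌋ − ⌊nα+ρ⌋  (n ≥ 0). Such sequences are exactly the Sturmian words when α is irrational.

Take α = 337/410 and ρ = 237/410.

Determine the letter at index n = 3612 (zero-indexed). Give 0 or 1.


1

(n+1)α + ρ = (3613·337 + 237) / 410 = 1217818/410
nα + ρ     = (3612·337 + 237) / 410 = 1217481/410
⌊1217818/410⌋ = 2970,  ⌊1217481/410⌋ = 2969
s_{3612} = 2970 − 2969 = 1


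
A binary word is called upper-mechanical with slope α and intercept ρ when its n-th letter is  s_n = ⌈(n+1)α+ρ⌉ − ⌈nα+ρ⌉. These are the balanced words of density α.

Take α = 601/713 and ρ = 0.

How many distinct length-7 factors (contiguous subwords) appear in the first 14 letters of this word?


t_n = ⌈(n·601)/713⌉ for n = 0 … 14:
  n=0…9: ⌈0/713⌉=0 ⌈601/713⌉=1 ⌈1202/713⌉=2 ⌈1803/713⌉=3 ⌈2404/713⌉=4 ⌈3005/713⌉=5 ⌈3606/713⌉=6 ⌈4207/713⌉=6 ⌈4808/713⌉=7 ⌈5409/713⌉=8
  n=10…14: ⌈6010/713⌉=9 ⌈6611/713⌉=10 ⌈7212/713⌉=11 ⌈7813/713⌉=11 ⌈8414/713⌉=12
s_n = t_(n+1) − t_n for n = 0 … 13 gives
prefix = 11111101111101
slide a length-7 window over [0..6] … [7..13] (8 windows); first occurrence of each distinct factor:
  [  0..  6] 1111110
  [  1..  7] 1111101
  [  2..  8] 1111011
  [  3..  9] 1110111
  [  4.. 10] 1101111
  [  5.. 11] 1011111
  [  6.. 12] 0111110
  (the other 1 window repeats one of these)
distinct factors: {0111110, 1011111, 1101111, 1110111, 1111011, 1111101, 1111110}
count = 7  (Sturmian bound for length 7 is 8)

7


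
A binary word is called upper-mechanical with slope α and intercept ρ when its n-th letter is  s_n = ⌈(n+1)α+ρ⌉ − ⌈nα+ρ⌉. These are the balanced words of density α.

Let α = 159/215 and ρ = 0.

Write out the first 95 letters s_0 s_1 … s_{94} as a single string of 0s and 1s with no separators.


11101110111011101110111011011101110111011101110110111011101110111011101101110111011101110111011

n=0: ⌈(1·159)/215⌉ − ⌈(0·159)/215⌉ = ⌈159/215⌉ − ⌈0/215⌉ = 1 − 0 = 1
n=1: ⌈(2·159)/215⌉ − ⌈(1·159)/215⌉ = ⌈318/215⌉ − ⌈159/215⌉ = 2 − 1 = 1
n=2: ⌈(3·159)/215⌉ − ⌈(2·159)/215⌉ = ⌈477/215⌉ − ⌈318/215⌉ = 3 − 2 = 1
n=3: ⌈(4·159)/215⌉ − ⌈(3·159)/215⌉ = ⌈636/215⌉ − ⌈477/215⌉ = 3 − 3 = 0
n=4: ⌈(5·159)/215⌉ − ⌈(4·159)/215⌉ = ⌈795/215⌉ − ⌈636/215⌉ = 4 − 3 = 1
n=5: ⌈(6·159)/215⌉ − ⌈(5·159)/215⌉ = ⌈954/215⌉ − ⌈795/215⌉ = 5 − 4 = 1
n=6: ⌈(7·159)/215⌉ − ⌈(6·159)/215⌉ = ⌈1113/215⌉ − ⌈954/215⌉ = 6 − 5 = 1
n=7: ⌈(8·159)/215⌉ − ⌈(7·159)/215⌉ = ⌈1272/215⌉ − ⌈1113/215⌉ = 6 − 6 = 0
n=8: ⌈(9·159)/215⌉ − ⌈(8·159)/215⌉ = ⌈1431/215⌉ − ⌈1272/215⌉ = 7 − 6 = 1
n=9: ⌈(10·159)/215⌉ − ⌈(9·159)/215⌉ = ⌈1590/215⌉ − ⌈1431/215⌉ = 8 − 7 = 1
n=10: ⌈(11·159)/215⌉ − ⌈(10·159)/215⌉ = ⌈1749/215⌉ − ⌈1590/215⌉ = 9 − 8 = 1
n=11: ⌈(12·159)/215⌉ − ⌈(11·159)/215⌉ = ⌈1908/215⌉ − ⌈1749/215⌉ = 9 − 9 = 0
n=12: ⌈(13·159)/215⌉ − ⌈(12·159)/215⌉ = ⌈2067/215⌉ − ⌈1908/215⌉ = 10 − 9 = 1
n=13: ⌈(14·159)/215⌉ − ⌈(13·159)/215⌉ = ⌈2226/215⌉ − ⌈2067/215⌉ = 11 − 10 = 1
n=14: ⌈(15·159)/215⌉ − ⌈(14·159)/215⌉ = ⌈2385/215⌉ − ⌈2226/215⌉ = 12 − 11 = 1
n=15: ⌈(16·159)/215⌉ − ⌈(15·159)/215⌉ = ⌈2544/215⌉ − ⌈2385/215⌉ = 12 − 12 = 0
n=16: ⌈(17·159)/215⌉ − ⌈(16·159)/215⌉ = ⌈2703/215⌉ − ⌈2544/215⌉ = 13 − 12 = 1
n=17: ⌈(18·159)/215⌉ − ⌈(17·159)/215⌉ = ⌈2862/215⌉ − ⌈2703/215⌉ = 14 − 13 = 1
n=18: ⌈(19·159)/215⌉ − ⌈(18·159)/215⌉ = ⌈3021/215⌉ − ⌈2862/215⌉ = 15 − 14 = 1
n=19: ⌈(20·159)/215⌉ − ⌈(19·159)/215⌉ = ⌈3180/215⌉ − ⌈3021/215⌉ = 15 − 15 = 0
n=20: ⌈(21·159)/215⌉ − ⌈(20·159)/215⌉ = ⌈3339/215⌉ − ⌈3180/215⌉ = 16 − 15 = 1
n=21: ⌈(22·159)/215⌉ − ⌈(21·159)/215⌉ = ⌈3498/215⌉ − ⌈3339/215⌉ = 17 − 16 = 1
n=22: ⌈(23·159)/215⌉ − ⌈(22·159)/215⌉ = ⌈3657/215⌉ − ⌈3498/215⌉ = 18 − 17 = 1
n=23: ⌈(24·159)/215⌉ − ⌈(23·159)/215⌉ = ⌈3816/215⌉ − ⌈3657/215⌉ = 18 − 18 = 0
n=24: ⌈(25·159)/215⌉ − ⌈(24·159)/215⌉ = ⌈3975/215⌉ − ⌈3816/215⌉ = 19 − 18 = 1
n=25: ⌈(26·159)/215⌉ − ⌈(25·159)/215⌉ = ⌈4134/215⌉ − ⌈3975/215⌉ = 20 − 19 = 1
n=26: ⌈(27·159)/215⌉ − ⌈(26·159)/215⌉ = ⌈4293/215⌉ − ⌈4134/215⌉ = 20 − 20 = 0
n=27: ⌈(28·159)/215⌉ − ⌈(27·159)/215⌉ = ⌈4452/215⌉ − ⌈4293/215⌉ = 21 − 20 = 1
n=28: ⌈(29·159)/215⌉ − ⌈(28·159)/215⌉ = ⌈4611/215⌉ − ⌈4452/215⌉ = 22 − 21 = 1
n=29: ⌈(30·159)/215⌉ − ⌈(29·159)/215⌉ = ⌈4770/215⌉ − ⌈4611/215⌉ = 23 − 22 = 1
n=30: ⌈(31·159)/215⌉ − ⌈(30·159)/215⌉ = ⌈4929/215⌉ − ⌈4770/215⌉ = 23 − 23 = 0
n=31: ⌈(32·159)/215⌉ − ⌈(31·159)/215⌉ = ⌈5088/215⌉ − ⌈4929/215⌉ = 24 − 23 = 1
n=32: ⌈(33·159)/215⌉ − ⌈(32·159)/215⌉ = ⌈5247/215⌉ − ⌈5088/215⌉ = 25 − 24 = 1
n=33: ⌈(34·159)/215⌉ − ⌈(33·159)/215⌉ = ⌈5406/215⌉ − ⌈5247/215⌉ = 26 − 25 = 1
n=34: ⌈(35·159)/215⌉ − ⌈(34·159)/215⌉ = ⌈5565/215⌉ − ⌈5406/215⌉ = 26 − 26 = 0
n=35: ⌈(36·159)/215⌉ − ⌈(35·159)/215⌉ = ⌈5724/215⌉ − ⌈5565/215⌉ = 27 − 26 = 1
n=36: ⌈(37·159)/215⌉ − ⌈(36·159)/215⌉ = ⌈5883/215⌉ − ⌈5724/215⌉ = 28 − 27 = 1
n=37: ⌈(38·159)/215⌉ − ⌈(37·159)/215⌉ = ⌈6042/215⌉ − ⌈5883/215⌉ = 29 − 28 = 1
n=38: ⌈(39·159)/215⌉ − ⌈(38·159)/215⌉ = ⌈6201/215⌉ − ⌈6042/215⌉ = 29 − 29 = 0
n=39: ⌈(40·159)/215⌉ − ⌈(39·159)/215⌉ = ⌈6360/215⌉ − ⌈6201/215⌉ = 30 − 29 = 1
n=40: ⌈(41·159)/215⌉ − ⌈(40·159)/215⌉ = ⌈6519/215⌉ − ⌈6360/215⌉ = 31 − 30 = 1
n=41: ⌈(42·159)/215⌉ − ⌈(41·159)/215⌉ = ⌈6678/215⌉ − ⌈6519/215⌉ = 32 − 31 = 1
n=42: ⌈(43·159)/215⌉ − ⌈(42·159)/215⌉ = ⌈6837/215⌉ − ⌈6678/215⌉ = 32 − 32 = 0
n=43: ⌈(44·159)/215⌉ − ⌈(43·159)/215⌉ = ⌈6996/215⌉ − ⌈6837/215⌉ = 33 − 32 = 1
n=44: ⌈(45·159)/215⌉ − ⌈(44·159)/215⌉ = ⌈7155/215⌉ − ⌈6996/215⌉ = 34 − 33 = 1
n=45: ⌈(46·159)/215⌉ − ⌈(45·159)/215⌉ = ⌈7314/215⌉ − ⌈7155/215⌉ = 35 − 34 = 1
n=46: ⌈(47·159)/215⌉ − ⌈(46·159)/215⌉ = ⌈7473/215⌉ − ⌈7314/215⌉ = 35 − 35 = 0
n=47: ⌈(48·159)/215⌉ − ⌈(47·159)/215⌉ = ⌈7632/215⌉ − ⌈7473/215⌉ = 36 − 35 = 1
n=48: ⌈(49·159)/215⌉ − ⌈(48·159)/215⌉ = ⌈7791/215⌉ − ⌈7632/215⌉ = 37 − 36 = 1
n=49: ⌈(50·159)/215⌉ − ⌈(49·159)/215⌉ = ⌈7950/215⌉ − ⌈7791/215⌉ = 37 − 37 = 0
n=50: ⌈(51·159)/215⌉ − ⌈(50·159)/215⌉ = ⌈8109/215⌉ − ⌈7950/215⌉ = 38 − 37 = 1
n=51: ⌈(52·159)/215⌉ − ⌈(51·159)/215⌉ = ⌈8268/215⌉ − ⌈8109/215⌉ = 39 − 38 = 1
n=52: ⌈(53·159)/215⌉ − ⌈(52·159)/215⌉ = ⌈8427/215⌉ − ⌈8268/215⌉ = 40 − 39 = 1
n=53: ⌈(54·159)/215⌉ − ⌈(53·159)/215⌉ = ⌈8586/215⌉ − ⌈8427/215⌉ = 40 − 40 = 0
n=54: ⌈(55·159)/215⌉ − ⌈(54·159)/215⌉ = ⌈8745/215⌉ − ⌈8586/215⌉ = 41 − 40 = 1
n=55: ⌈(56·159)/215⌉ − ⌈(55·159)/215⌉ = ⌈8904/215⌉ − ⌈8745/215⌉ = 42 − 41 = 1
n=56: ⌈(57·159)/215⌉ − ⌈(56·159)/215⌉ = ⌈9063/215⌉ − ⌈8904/215⌉ = 43 − 42 = 1
n=57: ⌈(58·159)/215⌉ − ⌈(57·159)/215⌉ = ⌈9222/215⌉ − ⌈9063/215⌉ = 43 − 43 = 0
n=58: ⌈(59·159)/215⌉ − ⌈(58·159)/215⌉ = ⌈9381/215⌉ − ⌈9222/215⌉ = 44 − 43 = 1
n=59: ⌈(60·159)/215⌉ − ⌈(59·159)/215⌉ = ⌈9540/215⌉ − ⌈9381/215⌉ = 45 − 44 = 1
n=60: ⌈(61·159)/215⌉ − ⌈(60·159)/215⌉ = ⌈9699/215⌉ − ⌈9540/215⌉ = 46 − 45 = 1
n=61: ⌈(62·159)/215⌉ − ⌈(61·159)/215⌉ = ⌈9858/215⌉ − ⌈9699/215⌉ = 46 − 46 = 0
n=62: ⌈(63·159)/215⌉ − ⌈(62·159)/215⌉ = ⌈10017/215⌉ − ⌈9858/215⌉ = 47 − 46 = 1
n=63: ⌈(64·159)/215⌉ − ⌈(63·159)/215⌉ = ⌈10176/215⌉ − ⌈10017/215⌉ = 48 − 47 = 1
n=64: ⌈(65·159)/215⌉ − ⌈(64·159)/215⌉ = ⌈10335/215⌉ − ⌈10176/215⌉ = 49 − 48 = 1
n=65: ⌈(66·159)/215⌉ − ⌈(65·159)/215⌉ = ⌈10494/215⌉ − ⌈10335/215⌉ = 49 − 49 = 0
n=66: ⌈(67·159)/215⌉ − ⌈(66·159)/215⌉ = ⌈10653/215⌉ − ⌈10494/215⌉ = 50 − 49 = 1
n=67: ⌈(68·159)/215⌉ − ⌈(67·159)/215⌉ = ⌈10812/215⌉ − ⌈10653/215⌉ = 51 − 50 = 1
n=68: ⌈(69·159)/215⌉ − ⌈(68·159)/215⌉ = ⌈10971/215⌉ − ⌈10812/215⌉ = 52 − 51 = 1
n=69: ⌈(70·159)/215⌉ − ⌈(69·159)/215⌉ = ⌈11130/215⌉ − ⌈10971/215⌉ = 52 − 52 = 0
n=70: ⌈(71·159)/215⌉ − ⌈(70·159)/215⌉ = ⌈11289/215⌉ − ⌈11130/215⌉ = 53 − 52 = 1
n=71: ⌈(72·159)/215⌉ − ⌈(71·159)/215⌉ = ⌈11448/215⌉ − ⌈11289/215⌉ = 54 − 53 = 1
n=72: ⌈(73·159)/215⌉ − ⌈(72·159)/215⌉ = ⌈11607/215⌉ − ⌈11448/215⌉ = 54 − 54 = 0
n=73: ⌈(74·159)/215⌉ − ⌈(73·159)/215⌉ = ⌈11766/215⌉ − ⌈11607/215⌉ = 55 − 54 = 1
n=74: ⌈(75·159)/215⌉ − ⌈(74·159)/215⌉ = ⌈11925/215⌉ − ⌈11766/215⌉ = 56 − 55 = 1
n=75: ⌈(76·159)/215⌉ − ⌈(75·159)/215⌉ = ⌈12084/215⌉ − ⌈11925/215⌉ = 57 − 56 = 1
n=76: ⌈(77·159)/215⌉ − ⌈(76·159)/215⌉ = ⌈12243/215⌉ − ⌈12084/215⌉ = 57 − 57 = 0
n=77: ⌈(78·159)/215⌉ − ⌈(77·159)/215⌉ = ⌈12402/215⌉ − ⌈12243/215⌉ = 58 − 57 = 1
n=78: ⌈(79·159)/215⌉ − ⌈(78·159)/215⌉ = ⌈12561/215⌉ − ⌈12402/215⌉ = 59 − 58 = 1
n=79: ⌈(80·159)/215⌉ − ⌈(79·159)/215⌉ = ⌈12720/215⌉ − ⌈12561/215⌉ = 60 − 59 = 1
n=80: ⌈(81·159)/215⌉ − ⌈(80·159)/215⌉ = ⌈12879/215⌉ − ⌈12720/215⌉ = 60 − 60 = 0
n=81: ⌈(82·159)/215⌉ − ⌈(81·159)/215⌉ = ⌈13038/215⌉ − ⌈12879/215⌉ = 61 − 60 = 1
n=82: ⌈(83·159)/215⌉ − ⌈(82·159)/215⌉ = ⌈13197/215⌉ − ⌈13038/215⌉ = 62 − 61 = 1
n=83: ⌈(84·159)/215⌉ − ⌈(83·159)/215⌉ = ⌈13356/215⌉ − ⌈13197/215⌉ = 63 − 62 = 1
n=84: ⌈(85·159)/215⌉ − ⌈(84·159)/215⌉ = ⌈13515/215⌉ − ⌈13356/215⌉ = 63 − 63 = 0
n=85: ⌈(86·159)/215⌉ − ⌈(85·159)/215⌉ = ⌈13674/215⌉ − ⌈13515/215⌉ = 64 − 63 = 1
n=86: ⌈(87·159)/215⌉ − ⌈(86·159)/215⌉ = ⌈13833/215⌉ − ⌈13674/215⌉ = 65 − 64 = 1
n=87: ⌈(88·159)/215⌉ − ⌈(87·159)/215⌉ = ⌈13992/215⌉ − ⌈13833/215⌉ = 66 − 65 = 1
n=88: ⌈(89·159)/215⌉ − ⌈(88·159)/215⌉ = ⌈14151/215⌉ − ⌈13992/215⌉ = 66 − 66 = 0
n=89: ⌈(90·159)/215⌉ − ⌈(89·159)/215⌉ = ⌈14310/215⌉ − ⌈14151/215⌉ = 67 − 66 = 1
n=90: ⌈(91·159)/215⌉ − ⌈(90·159)/215⌉ = ⌈14469/215⌉ − ⌈14310/215⌉ = 68 − 67 = 1
n=91: ⌈(92·159)/215⌉ − ⌈(91·159)/215⌉ = ⌈14628/215⌉ − ⌈14469/215⌉ = 69 − 68 = 1
n=92: ⌈(93·159)/215⌉ − ⌈(92·159)/215⌉ = ⌈14787/215⌉ − ⌈14628/215⌉ = 69 − 69 = 0
n=93: ⌈(94·159)/215⌉ − ⌈(93·159)/215⌉ = ⌈14946/215⌉ − ⌈14787/215⌉ = 70 − 69 = 1
n=94: ⌈(95·159)/215⌉ − ⌈(94·159)/215⌉ = ⌈15105/215⌉ − ⌈14946/215⌉ = 71 − 70 = 1
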